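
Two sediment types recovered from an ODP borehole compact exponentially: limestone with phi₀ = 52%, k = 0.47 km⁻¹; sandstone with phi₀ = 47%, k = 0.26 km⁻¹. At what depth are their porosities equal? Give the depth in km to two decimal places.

0.48 km

Set phi₀ₐ e^(−kₐZ) = phi₀ᵦ e^(−kᵦZ) ⇒ ln(phi₀ₐ/phi₀ᵦ) = (kₐ − kᵦ)·Z
Z = ln(0.52/0.47) / (0.47 − 0.26) = 0.1011 / 0.21 = 0.481 km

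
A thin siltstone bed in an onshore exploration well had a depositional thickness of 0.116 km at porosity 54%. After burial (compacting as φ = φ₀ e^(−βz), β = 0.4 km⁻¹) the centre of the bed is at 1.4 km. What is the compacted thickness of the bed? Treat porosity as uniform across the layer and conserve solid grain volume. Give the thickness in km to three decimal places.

0.077 km

Porosity at 1.4 km: φ = 0.54·exp(−0.4×1.4) = 0.3085
Solid-volume conservation: h(1−φ) = h₀(1−φ₀) ⇒ h = h₀·(1−φ₀)/(1−φ)
h = 0.116 × (1 − 0.54)/(1 − 0.3085) = 0.116 × 0.6652 = 0.0772 km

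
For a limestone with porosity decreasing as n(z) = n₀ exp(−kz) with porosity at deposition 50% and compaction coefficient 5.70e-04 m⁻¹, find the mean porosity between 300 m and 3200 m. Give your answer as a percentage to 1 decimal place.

20.6%

Working in km (1 km = 1000 m; k in km⁻¹ = k in m⁻¹ × 1000):
⟨n⟩ = (1/(z₂−z₁)) ∫ n₀ e^(−kz) dz = n₀·(e^(−k·z₁) − e^(−k·z₂)) / (k·(z₂−z₁))
e^(−0.57×0.3) = 0.8428; e^(−0.57×3.2) = 0.1614
⟨n⟩ = 0.5 × (0.8428 − 0.1614) / (0.57 × 2.9) = 0.5 × 0.4122 = 0.2061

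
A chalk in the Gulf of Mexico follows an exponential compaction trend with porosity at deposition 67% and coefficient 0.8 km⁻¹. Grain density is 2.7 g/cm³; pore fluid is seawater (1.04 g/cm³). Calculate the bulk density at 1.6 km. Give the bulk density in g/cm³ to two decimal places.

2.39 g/cm³

Porosity at depth: φ = 0.67·exp(−0.8×1.6) = 0.67×0.2780 = 0.1863
Bulk density: ρ_b = (1−φ)ρ_g + φ·ρ_f = 0.8137×2.7 + 0.1863×1.04
       = 2.197 + 0.194 = 2.391 g/cm³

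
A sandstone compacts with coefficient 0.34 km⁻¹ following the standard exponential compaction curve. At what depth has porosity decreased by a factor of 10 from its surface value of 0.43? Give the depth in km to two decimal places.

6.77 km

phi/phi₀ = 1/10 ⇒ exp(−k·z) = 1/10 ⇒ z = ln(10) / k
z = 2.3026 / 0.34 = 6.772 km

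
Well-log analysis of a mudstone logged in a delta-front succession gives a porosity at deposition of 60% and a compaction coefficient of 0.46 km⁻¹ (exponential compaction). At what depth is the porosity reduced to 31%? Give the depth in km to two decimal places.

Invert Athy's law: Z = ln(n₀/n) / c
Z = ln(0.6/0.31) / 0.46 = ln(1.935) / 0.46 = 0.6604 / 0.46 = 1.436 km

1.44 km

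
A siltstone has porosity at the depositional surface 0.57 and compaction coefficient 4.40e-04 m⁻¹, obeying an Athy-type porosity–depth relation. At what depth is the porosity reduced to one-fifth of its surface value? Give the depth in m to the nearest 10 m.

3660 m

Working in km (1 km = 1000 m; β in km⁻¹ = β in m⁻¹ × 1000):
φ/φ₀ = 1/5 ⇒ exp(−β·z) = 1/5 ⇒ z = ln(5) / β
z = 1.6094 / 0.44 = 3.658 km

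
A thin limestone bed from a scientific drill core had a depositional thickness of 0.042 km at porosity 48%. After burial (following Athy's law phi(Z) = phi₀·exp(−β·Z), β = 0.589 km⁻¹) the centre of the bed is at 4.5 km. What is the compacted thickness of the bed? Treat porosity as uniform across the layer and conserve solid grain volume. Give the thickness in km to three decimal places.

Porosity at 4.5 km: phi = 0.48·exp(−0.589×4.5) = 0.0339
Solid-volume conservation: h(1−phi) = h₀(1−phi₀) ⇒ h = h₀·(1−phi₀)/(1−phi)
h = 0.042 × (1 − 0.48)/(1 − 0.0339) = 0.042 × 0.5382 = 0.0226 km

0.023 km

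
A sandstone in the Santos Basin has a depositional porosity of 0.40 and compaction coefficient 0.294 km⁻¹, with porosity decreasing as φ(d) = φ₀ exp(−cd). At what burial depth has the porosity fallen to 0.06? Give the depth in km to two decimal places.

6.45 km

Invert Athy's law: d = ln(φ₀/φ) / c
d = ln(0.4/0.06) / 0.294 = ln(6.667) / 0.294 = 1.8971 / 0.294 = 6.453 km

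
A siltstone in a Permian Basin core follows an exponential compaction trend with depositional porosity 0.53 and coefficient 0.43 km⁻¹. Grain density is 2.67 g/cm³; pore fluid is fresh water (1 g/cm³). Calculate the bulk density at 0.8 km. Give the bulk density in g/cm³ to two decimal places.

Porosity at depth: φ = 0.53·exp(−0.43×0.8) = 0.53×0.7089 = 0.3757
Bulk density: ρ_b = (1−φ)ρ_g + φ·ρ_f = 0.6243×2.67 + 0.3757×1
       = 1.667 + 0.376 = 2.043 g/cm³

2.04 g/cm³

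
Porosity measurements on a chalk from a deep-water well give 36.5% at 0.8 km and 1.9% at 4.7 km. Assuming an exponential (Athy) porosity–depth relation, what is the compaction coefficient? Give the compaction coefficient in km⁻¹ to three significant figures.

Athy: phi(Z) = phi₀ e^(−βZ) ⇒ phi₁/phi₂ = e^{β(Z₂−Z₁)} ⇒ β = ln(phi₁/phi₂)/(Z₂−Z₁)
β = ln(0.365/0.019) / (4.7 − 0.8) = ln(19.21) / 3.9 = 2.9555 / 3.9 = 0.7578 km⁻¹

0.758 km⁻¹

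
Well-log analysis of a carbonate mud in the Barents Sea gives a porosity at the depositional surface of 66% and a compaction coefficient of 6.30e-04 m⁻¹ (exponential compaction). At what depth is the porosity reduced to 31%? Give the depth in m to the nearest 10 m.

Working in km (1 km = 1000 m; c in km⁻¹ = c in m⁻¹ × 1000):
Invert Athy's law: Z = ln(phi₀/phi) / c
Z = ln(0.66/0.31) / 0.63 = ln(2.129) / 0.63 = 0.7557 / 0.63 = 1.199 km

1200 m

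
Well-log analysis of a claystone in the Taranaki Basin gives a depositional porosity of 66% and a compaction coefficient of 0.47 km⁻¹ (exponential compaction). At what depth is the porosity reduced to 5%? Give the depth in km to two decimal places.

Invert Athy's law: d = ln(φ₀/φ) / c
d = ln(0.66/0.05) / 0.47 = ln(13.2) / 0.47 = 2.5802 / 0.47 = 5.490 km

5.49 km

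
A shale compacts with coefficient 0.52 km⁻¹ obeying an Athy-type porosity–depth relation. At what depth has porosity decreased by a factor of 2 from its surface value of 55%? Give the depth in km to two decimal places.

n/n₀ = 1/2 ⇒ exp(−c·Z) = 1/2 ⇒ Z = ln(2) / c
Z = 0.6931 / 0.52 = 1.333 km

1.33 km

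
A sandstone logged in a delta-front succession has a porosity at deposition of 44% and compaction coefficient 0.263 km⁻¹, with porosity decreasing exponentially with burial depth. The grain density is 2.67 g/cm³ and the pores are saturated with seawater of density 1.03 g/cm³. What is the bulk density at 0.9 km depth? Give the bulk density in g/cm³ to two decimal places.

Porosity at depth: phi = 0.44·exp(−0.263×0.9) = 0.44×0.7892 = 0.3473
Bulk density: ρ_b = (1−phi)ρ_g + phi·ρ_f = 0.6527×2.67 + 0.3473×1.03
       = 1.743 + 0.358 = 2.100 g/cm³

2.10 g/cm³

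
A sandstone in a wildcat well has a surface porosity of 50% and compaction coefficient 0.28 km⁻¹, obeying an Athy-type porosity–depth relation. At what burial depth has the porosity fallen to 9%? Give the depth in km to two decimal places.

6.12 km

Invert Athy's law: d = ln(phi₀/phi) / β
d = ln(0.5/0.09) / 0.28 = ln(5.556) / 0.28 = 1.7148 / 0.28 = 6.124 km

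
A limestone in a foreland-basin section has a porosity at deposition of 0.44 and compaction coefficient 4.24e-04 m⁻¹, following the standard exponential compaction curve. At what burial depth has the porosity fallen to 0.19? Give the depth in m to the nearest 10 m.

Working in km (1 km = 1000 m; β in km⁻¹ = β in m⁻¹ × 1000):
Invert Athy's law: Z = ln(n₀/n) / β
Z = ln(0.44/0.19) / 0.424 = ln(2.316) / 0.424 = 0.8398 / 0.424 = 1.981 km

1980 m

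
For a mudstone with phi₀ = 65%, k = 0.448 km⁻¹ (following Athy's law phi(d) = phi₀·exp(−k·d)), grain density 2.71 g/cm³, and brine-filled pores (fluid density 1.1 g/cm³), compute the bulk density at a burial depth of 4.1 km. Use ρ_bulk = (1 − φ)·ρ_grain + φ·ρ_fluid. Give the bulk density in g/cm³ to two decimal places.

2.54 g/cm³

Porosity at depth: phi = 0.65·exp(−0.448×4.1) = 0.65×0.1593 = 0.1036
Bulk density: ρ_b = (1−phi)ρ_g + phi·ρ_f = 0.8964×2.71 + 0.1036×1.1
       = 2.429 + 0.114 = 2.543 g/cm³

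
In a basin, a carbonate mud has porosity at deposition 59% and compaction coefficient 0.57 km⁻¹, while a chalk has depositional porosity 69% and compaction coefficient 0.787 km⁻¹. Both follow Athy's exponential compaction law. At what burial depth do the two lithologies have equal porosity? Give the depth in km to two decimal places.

0.72 km

Set n₀ₐ e^(−βₐd) = n₀ᵦ e^(−βᵦd) ⇒ ln(n₀ₐ/n₀ᵦ) = (βₐ − βᵦ)·d
d = ln(0.59/0.69) / (0.57 − 0.787) = -0.1566 / -0.217 = 0.722 km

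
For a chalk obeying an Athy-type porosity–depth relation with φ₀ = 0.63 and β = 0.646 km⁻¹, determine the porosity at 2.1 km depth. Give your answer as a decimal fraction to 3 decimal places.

0.162

φ = φ₀·exp(−β·d) = 0.63 × exp(−0.646 × 2.1) = 0.63 × exp(−1.357)
  = 0.63 × 0.2575 = 0.1622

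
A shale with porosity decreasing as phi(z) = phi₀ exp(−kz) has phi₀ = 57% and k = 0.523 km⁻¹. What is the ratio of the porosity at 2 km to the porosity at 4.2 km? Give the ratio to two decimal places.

phi(z₁)/phi(z₂) = e^(−k·z₁)/e^(−k·z₂) = e^{k(z₂−z₁)}
= exp(0.523 × 2.2) = exp(1.151) = 3.1601

3.16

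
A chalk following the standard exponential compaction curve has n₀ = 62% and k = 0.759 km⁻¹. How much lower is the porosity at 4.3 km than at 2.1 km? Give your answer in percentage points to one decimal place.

n(2.1) = 0.62·e^(−0.759×2.1) = 0.1259
n(4.3) = 0.62·e^(−0.759×4.3) = 0.0237
Δn = 0.1259 − 0.0237 = 0.1022

10.2 percentage points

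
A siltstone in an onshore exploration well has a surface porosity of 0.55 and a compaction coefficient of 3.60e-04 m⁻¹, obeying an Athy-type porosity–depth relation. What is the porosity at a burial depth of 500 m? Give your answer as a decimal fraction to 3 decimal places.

Working in km (1 km = 1000 m; β in km⁻¹ = β in m⁻¹ × 1000):
phi = phi₀·exp(−β·Z) = 0.55 × exp(−0.36 × 0.5) = 0.55 × exp(−0.18)
  = 0.55 × 0.8353 = 0.4594

0.459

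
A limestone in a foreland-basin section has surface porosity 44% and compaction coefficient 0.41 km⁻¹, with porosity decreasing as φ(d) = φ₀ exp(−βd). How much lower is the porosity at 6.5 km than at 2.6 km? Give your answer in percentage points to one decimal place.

φ(2.6) = 0.44·e^(−0.41×2.6) = 0.1515
φ(6.5) = 0.44·e^(−0.41×6.5) = 0.0306
Δφ = 0.1515 − 0.0306 = 0.1209

12.1 percentage points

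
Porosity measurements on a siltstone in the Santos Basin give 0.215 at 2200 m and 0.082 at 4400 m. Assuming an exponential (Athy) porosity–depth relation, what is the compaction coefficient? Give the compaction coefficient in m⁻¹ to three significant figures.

0.000438 m⁻¹

Working in km (1 km = 1000 m; k in km⁻¹ = k in m⁻¹ × 1000):
Athy: n(z) = n₀ e^(−kz) ⇒ n₁/n₂ = e^{k(z₂−z₁)} ⇒ k = ln(n₁/n₂)/(z₂−z₁)
k = ln(0.215/0.082) / (4.4 − 2.2) = ln(2.622) / 2.2 = 0.9639 / 2.2 = 0.4381 km⁻¹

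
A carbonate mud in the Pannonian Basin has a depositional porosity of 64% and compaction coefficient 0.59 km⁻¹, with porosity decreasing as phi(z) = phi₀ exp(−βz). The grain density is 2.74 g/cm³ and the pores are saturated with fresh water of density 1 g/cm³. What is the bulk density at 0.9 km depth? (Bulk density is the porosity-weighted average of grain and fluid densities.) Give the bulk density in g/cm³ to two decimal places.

2.09 g/cm³

Porosity at depth: phi = 0.64·exp(−0.59×0.9) = 0.64×0.5880 = 0.3763
Bulk density: ρ_b = (1−phi)ρ_g + phi·ρ_f = 0.6237×2.74 + 0.3763×1
       = 1.709 + 0.376 = 2.085 g/cm³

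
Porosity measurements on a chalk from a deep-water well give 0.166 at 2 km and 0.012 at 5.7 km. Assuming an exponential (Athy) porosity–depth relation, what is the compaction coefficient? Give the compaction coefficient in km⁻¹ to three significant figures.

0.710 km⁻¹

Athy: phi(z) = phi₀ e^(−cz) ⇒ phi₁/phi₂ = e^{c(z₂−z₁)} ⇒ c = ln(phi₁/phi₂)/(z₂−z₁)
c = ln(0.166/0.012) / (5.7 − 2) = ln(13.83) / 3.7 = 2.6271 / 3.7 = 0.71 km⁻¹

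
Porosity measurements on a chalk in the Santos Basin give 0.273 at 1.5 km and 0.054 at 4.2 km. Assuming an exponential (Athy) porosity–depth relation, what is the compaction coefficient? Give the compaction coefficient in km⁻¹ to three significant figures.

0.600 km⁻¹

Athy: n(z) = n₀ e^(−kz) ⇒ n₁/n₂ = e^{k(z₂−z₁)} ⇒ k = ln(n₁/n₂)/(z₂−z₁)
k = ln(0.273/0.054) / (4.2 − 1.5) = ln(5.056) / 2.7 = 1.6205 / 2.7 = 0.6002 km⁻¹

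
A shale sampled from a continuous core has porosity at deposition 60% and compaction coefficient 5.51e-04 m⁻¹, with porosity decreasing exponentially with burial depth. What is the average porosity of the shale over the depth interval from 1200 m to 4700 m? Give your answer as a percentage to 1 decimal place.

Working in km (1 km = 1000 m; β in km⁻¹ = β in m⁻¹ × 1000):
⟨φ⟩ = (1/(d₂−d₁)) ∫ φ₀ e^(−βd) dd = φ₀·(e^(−β·d₁) − e^(−β·d₂)) / (β·(d₂−d₁))
e^(−0.551×1.2) = 0.5162; e^(−0.551×4.7) = 0.0750
⟨φ⟩ = 0.6 × (0.5162 − 0.0750) / (0.551 × 3.5) = 0.6 × 0.2288 = 0.1373

13.7%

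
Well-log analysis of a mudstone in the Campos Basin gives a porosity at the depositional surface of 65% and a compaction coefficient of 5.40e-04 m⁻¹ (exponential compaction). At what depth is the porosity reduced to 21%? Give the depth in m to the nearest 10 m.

2090 m

Working in km (1 km = 1000 m; c in km⁻¹ = c in m⁻¹ × 1000):
Invert Athy's law: z = ln(φ₀/φ) / c
z = ln(0.65/0.21) / 0.54 = ln(3.095) / 0.54 = 1.1299 / 0.54 = 2.092 km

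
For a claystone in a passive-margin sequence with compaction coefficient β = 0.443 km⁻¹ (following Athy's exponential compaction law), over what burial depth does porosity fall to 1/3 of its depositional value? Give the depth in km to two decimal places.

φ/φ₀ = 1/3 ⇒ exp(−β·Z) = 1/3 ⇒ Z = ln(3) / β
Z = 1.0986 / 0.443 = 2.480 km

2.48 km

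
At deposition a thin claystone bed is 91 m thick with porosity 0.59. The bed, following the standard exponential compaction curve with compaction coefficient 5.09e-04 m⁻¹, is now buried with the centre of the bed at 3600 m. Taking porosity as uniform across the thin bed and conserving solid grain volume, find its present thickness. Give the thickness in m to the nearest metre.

Working in km (1 km = 1000 m; β in km⁻¹ = β in m⁻¹ × 1000):
Porosity at 3.6 km: n = 0.59·exp(−0.509×3.6) = 0.0944
Solid-volume conservation: h(1−n) = h₀(1−n₀) ⇒ h = h₀·(1−n₀)/(1−n)
h = 0.091 × (1 − 0.59)/(1 − 0.0944) = 0.091 × 0.4527 = 0.0412 km

41 m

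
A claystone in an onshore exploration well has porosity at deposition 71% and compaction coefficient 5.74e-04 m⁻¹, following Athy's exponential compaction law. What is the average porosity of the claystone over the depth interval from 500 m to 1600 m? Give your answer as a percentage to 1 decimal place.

39.5%

Working in km (1 km = 1000 m; c in km⁻¹ = c in m⁻¹ × 1000):
⟨n⟩ = (1/(Z₂−Z₁)) ∫ n₀ e^(−cZ) dZ = n₀·(e^(−c·Z₁) − e^(−c·Z₂)) / (c·(Z₂−Z₁))
e^(−0.574×0.5) = 0.7505; e^(−0.574×1.6) = 0.3992
⟨n⟩ = 0.71 × (0.7505 − 0.3992) / (0.574 × 1.1) = 0.71 × 0.5565 = 0.3951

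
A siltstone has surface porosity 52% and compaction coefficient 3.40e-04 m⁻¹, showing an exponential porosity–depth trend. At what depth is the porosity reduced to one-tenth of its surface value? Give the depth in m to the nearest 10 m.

6770 m

Working in km (1 km = 1000 m; β in km⁻¹ = β in m⁻¹ × 1000):
n/n₀ = 1/10 ⇒ exp(−β·z) = 1/10 ⇒ z = ln(10) / β
z = 2.3026 / 0.34 = 6.772 km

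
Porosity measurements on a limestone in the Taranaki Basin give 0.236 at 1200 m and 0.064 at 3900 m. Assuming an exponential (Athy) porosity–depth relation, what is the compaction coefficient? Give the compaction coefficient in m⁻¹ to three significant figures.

0.000483 m⁻¹

Working in km (1 km = 1000 m; β in km⁻¹ = β in m⁻¹ × 1000):
Athy: n(z) = n₀ e^(−βz) ⇒ n₁/n₂ = e^{β(z₂−z₁)} ⇒ β = ln(n₁/n₂)/(z₂−z₁)
β = ln(0.236/0.064) / (3.9 − 1.2) = ln(3.687) / 2.7 = 1.3049 / 2.7 = 0.4833 km⁻¹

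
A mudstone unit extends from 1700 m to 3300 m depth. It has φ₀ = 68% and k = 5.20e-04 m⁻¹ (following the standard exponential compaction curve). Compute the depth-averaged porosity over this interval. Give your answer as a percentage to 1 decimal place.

Working in km (1 km = 1000 m; k in km⁻¹ = k in m⁻¹ × 1000):
⟨φ⟩ = (1/(Z₂−Z₁)) ∫ φ₀ e^(−kZ) dZ = φ₀·(e^(−k·Z₁) − e^(−k·Z₂)) / (k·(Z₂−Z₁))
e^(−0.52×1.7) = 0.4131; e^(−0.52×3.3) = 0.1798
⟨φ⟩ = 0.68 × (0.4131 − 0.1798) / (0.52 × 1.6) = 0.68 × 0.2805 = 0.1907

19.1%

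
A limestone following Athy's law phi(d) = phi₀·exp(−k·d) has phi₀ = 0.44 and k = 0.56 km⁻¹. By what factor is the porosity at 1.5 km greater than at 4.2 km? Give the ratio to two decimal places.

phi(d₁)/phi(d₂) = e^(−k·d₁)/e^(−k·d₂) = e^{k(d₂−d₁)}
= exp(0.56 × 2.7) = exp(1.512) = 4.5358

4.54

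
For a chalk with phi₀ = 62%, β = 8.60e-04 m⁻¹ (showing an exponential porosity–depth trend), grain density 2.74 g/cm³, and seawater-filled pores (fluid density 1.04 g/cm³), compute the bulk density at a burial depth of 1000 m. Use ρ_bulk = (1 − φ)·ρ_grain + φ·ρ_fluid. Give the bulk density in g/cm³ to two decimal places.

2.29 g/cm³

Working in km (1 km = 1000 m; β in km⁻¹ = β in m⁻¹ × 1000):
Porosity at depth: phi = 0.62·exp(−0.86×1) = 0.62×0.4232 = 0.2624
Bulk density: ρ_b = (1−phi)ρ_g + phi·ρ_f = 0.7376×2.74 + 0.2624×1.04
       = 2.021 + 0.273 = 2.294 g/cm³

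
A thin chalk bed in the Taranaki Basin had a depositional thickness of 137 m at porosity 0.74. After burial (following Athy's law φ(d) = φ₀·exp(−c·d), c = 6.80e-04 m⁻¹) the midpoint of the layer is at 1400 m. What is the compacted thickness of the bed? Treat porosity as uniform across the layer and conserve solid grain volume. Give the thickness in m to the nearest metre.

50 m

Working in km (1 km = 1000 m; c in km⁻¹ = c in m⁻¹ × 1000):
Porosity at 1.4 km: φ = 0.74·exp(−0.68×1.4) = 0.2856
Solid-volume conservation: h(1−φ) = h₀(1−φ₀) ⇒ h = h₀·(1−φ₀)/(1−φ)
h = 0.137 × (1 − 0.74)/(1 − 0.2856) = 0.137 × 0.3640 = 0.0499 km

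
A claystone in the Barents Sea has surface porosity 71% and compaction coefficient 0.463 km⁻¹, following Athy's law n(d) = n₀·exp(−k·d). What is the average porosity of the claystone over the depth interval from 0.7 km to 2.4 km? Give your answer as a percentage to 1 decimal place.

35.5%

⟨n⟩ = (1/(d₂−d₁)) ∫ n₀ e^(−kd) dd = n₀·(e^(−k·d₁) − e^(−k·d₂)) / (k·(d₂−d₁))
e^(−0.463×0.7) = 0.7232; e^(−0.463×2.4) = 0.3292
⟨n⟩ = 0.71 × (0.7232 − 0.3292) / (0.463 × 1.7) = 0.71 × 0.5006 = 0.3554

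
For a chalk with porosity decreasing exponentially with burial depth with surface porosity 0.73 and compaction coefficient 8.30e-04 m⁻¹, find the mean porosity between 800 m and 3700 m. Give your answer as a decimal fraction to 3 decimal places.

Working in km (1 km = 1000 m; c in km⁻¹ = c in m⁻¹ × 1000):
⟨phi⟩ = (1/(Z₂−Z₁)) ∫ phi₀ e^(−cZ) dZ = phi₀·(e^(−c·Z₁) − e^(−c·Z₂)) / (c·(Z₂−Z₁))
e^(−0.83×0.8) = 0.5148; e^(−0.83×3.7) = 0.0464
⟨phi⟩ = 0.73 × (0.5148 − 0.0464) / (0.83 × 2.9) = 0.73 × 0.1946 = 0.1421

0.142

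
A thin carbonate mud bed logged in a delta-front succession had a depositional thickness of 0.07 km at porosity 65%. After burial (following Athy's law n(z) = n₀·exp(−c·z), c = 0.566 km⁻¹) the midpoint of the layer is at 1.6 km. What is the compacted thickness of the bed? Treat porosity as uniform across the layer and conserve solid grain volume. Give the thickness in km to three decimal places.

Porosity at 1.6 km: n = 0.65·exp(−0.566×1.6) = 0.2628
Solid-volume conservation: h(1−n) = h₀(1−n₀) ⇒ h = h₀·(1−n₀)/(1−n)
h = 0.07 × (1 − 0.65)/(1 − 0.2628) = 0.07 × 0.4748 = 0.0332 km

0.033 km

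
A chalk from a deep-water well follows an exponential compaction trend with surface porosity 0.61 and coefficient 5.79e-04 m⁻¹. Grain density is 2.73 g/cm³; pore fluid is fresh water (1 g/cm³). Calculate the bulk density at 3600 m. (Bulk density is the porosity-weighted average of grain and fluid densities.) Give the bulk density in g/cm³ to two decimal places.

2.60 g/cm³

Working in km (1 km = 1000 m; k in km⁻¹ = k in m⁻¹ × 1000):
Porosity at depth: φ = 0.61·exp(−0.579×3.6) = 0.61×0.1244 = 0.0759
Bulk density: ρ_b = (1−φ)ρ_g + φ·ρ_f = 0.9241×2.73 + 0.0759×1
       = 2.523 + 0.076 = 2.599 g/cm³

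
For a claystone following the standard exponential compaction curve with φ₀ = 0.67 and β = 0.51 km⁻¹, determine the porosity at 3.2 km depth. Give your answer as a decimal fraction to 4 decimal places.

φ = φ₀·exp(−β·z) = 0.67 × exp(−0.51 × 3.2) = 0.67 × exp(−1.632)
  = 0.67 × 0.1955 = 0.1310

0.1310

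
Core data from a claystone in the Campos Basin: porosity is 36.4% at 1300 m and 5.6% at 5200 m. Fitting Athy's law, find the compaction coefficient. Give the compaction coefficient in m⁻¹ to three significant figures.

0.000480 m⁻¹

Working in km (1 km = 1000 m; c in km⁻¹ = c in m⁻¹ × 1000):
Athy: φ(z) = φ₀ e^(−cz) ⇒ φ₁/φ₂ = e^{c(z₂−z₁)} ⇒ c = ln(φ₁/φ₂)/(z₂−z₁)
c = ln(0.364/0.056) / (5.2 − 1.3) = ln(6.5) / 3.9 = 1.8718 / 3.9 = 0.4799 km⁻¹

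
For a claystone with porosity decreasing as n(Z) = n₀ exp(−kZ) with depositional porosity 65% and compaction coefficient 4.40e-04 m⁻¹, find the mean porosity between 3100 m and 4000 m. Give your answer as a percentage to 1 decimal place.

Working in km (1 km = 1000 m; k in km⁻¹ = k in m⁻¹ × 1000):
⟨n⟩ = (1/(Z₂−Z₁)) ∫ n₀ e^(−kZ) dZ = n₀·(e^(−k·Z₁) − e^(−k·Z₂)) / (k·(Z₂−Z₁))
e^(−0.44×3.1) = 0.2556; e^(−0.44×4) = 0.1720
⟨n⟩ = 0.65 × (0.2556 − 0.1720) / (0.44 × 0.9) = 0.65 × 0.2111 = 0.1372

13.7%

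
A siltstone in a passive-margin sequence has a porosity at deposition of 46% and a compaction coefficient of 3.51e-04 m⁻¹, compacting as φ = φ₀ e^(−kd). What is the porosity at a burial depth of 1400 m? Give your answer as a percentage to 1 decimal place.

28.1%

Working in km (1 km = 1000 m; k in km⁻¹ = k in m⁻¹ × 1000):
φ = φ₀·exp(−k·d) = 0.46 × exp(−0.351 × 1.4) = 0.46 × exp(−0.4914)
  = 0.46 × 0.6118 = 0.2814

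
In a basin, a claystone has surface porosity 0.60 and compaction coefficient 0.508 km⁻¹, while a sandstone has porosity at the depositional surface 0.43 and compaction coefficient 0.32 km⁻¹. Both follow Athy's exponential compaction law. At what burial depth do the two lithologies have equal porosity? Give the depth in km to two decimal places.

Set φ₀ₐ e^(−kₐd) = φ₀ᵦ e^(−kᵦd) ⇒ ln(φ₀ₐ/φ₀ᵦ) = (kₐ − kᵦ)·d
d = ln(0.6/0.43) / (0.508 − 0.32) = 0.3331 / 0.188 = 1.772 km

1.77 km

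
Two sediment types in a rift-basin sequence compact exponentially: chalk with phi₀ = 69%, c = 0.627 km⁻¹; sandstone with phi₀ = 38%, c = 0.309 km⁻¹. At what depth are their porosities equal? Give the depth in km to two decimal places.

Set phi₀ₐ e^(−cₐz) = phi₀ᵦ e^(−cᵦz) ⇒ ln(phi₀ₐ/phi₀ᵦ) = (cₐ − cᵦ)·z
z = ln(0.69/0.38) / (0.627 − 0.309) = 0.5965 / 0.318 = 1.876 km

1.88 km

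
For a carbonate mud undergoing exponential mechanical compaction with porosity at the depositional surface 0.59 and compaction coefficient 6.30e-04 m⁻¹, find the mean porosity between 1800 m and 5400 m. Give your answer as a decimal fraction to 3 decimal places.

Working in km (1 km = 1000 m; k in km⁻¹ = k in m⁻¹ × 1000):
⟨n⟩ = (1/(z₂−z₁)) ∫ n₀ e^(−kz) dz = n₀·(e^(−k·z₁) − e^(−k·z₂)) / (k·(z₂−z₁))
e^(−0.63×1.8) = 0.3217; e^(−0.63×5.4) = 0.0333
⟨n⟩ = 0.59 × (0.3217 − 0.0333) / (0.63 × 3.6) = 0.59 × 0.1272 = 0.0750

0.075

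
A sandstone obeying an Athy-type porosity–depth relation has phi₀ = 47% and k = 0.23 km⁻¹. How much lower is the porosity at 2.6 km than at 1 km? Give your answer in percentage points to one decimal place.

phi(1) = 0.47·e^(−0.23×1) = 0.3734
phi(2.6) = 0.47·e^(−0.23×2.6) = 0.2585
Δphi = 0.3734 − 0.2585 = 0.1150

11.5 percentage points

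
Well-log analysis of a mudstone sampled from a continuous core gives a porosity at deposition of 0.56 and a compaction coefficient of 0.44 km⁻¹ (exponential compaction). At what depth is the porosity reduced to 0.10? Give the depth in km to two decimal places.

3.92 km

Invert Athy's law: d = ln(n₀/n) / β
d = ln(0.56/0.1) / 0.44 = ln(5.6) / 0.44 = 1.7228 / 0.44 = 3.915 km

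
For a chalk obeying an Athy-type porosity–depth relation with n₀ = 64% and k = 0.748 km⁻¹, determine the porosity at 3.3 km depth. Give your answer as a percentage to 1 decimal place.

n = n₀·exp(−k·d) = 0.64 × exp(−0.748 × 3.3) = 0.64 × exp(−2.468)
  = 0.64 × 0.0847 = 0.0542

5.4%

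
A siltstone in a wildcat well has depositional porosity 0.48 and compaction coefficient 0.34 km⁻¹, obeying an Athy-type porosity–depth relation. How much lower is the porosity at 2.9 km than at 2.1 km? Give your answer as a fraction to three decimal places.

φ(2.1) = 0.48·e^(−0.34×2.1) = 0.2350
φ(2.9) = 0.48·e^(−0.34×2.9) = 0.1791
Δφ = 0.2350 − 0.1791 = 0.0560

0.056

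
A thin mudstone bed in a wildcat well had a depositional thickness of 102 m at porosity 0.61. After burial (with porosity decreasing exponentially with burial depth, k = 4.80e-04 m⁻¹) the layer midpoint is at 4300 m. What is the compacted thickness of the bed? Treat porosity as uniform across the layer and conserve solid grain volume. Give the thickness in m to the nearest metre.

43 m

Working in km (1 km = 1000 m; k in km⁻¹ = k in m⁻¹ × 1000):
Porosity at 4.3 km: φ = 0.61·exp(−0.48×4.3) = 0.0774
Solid-volume conservation: h(1−φ) = h₀(1−φ₀) ⇒ h = h₀·(1−φ₀)/(1−φ)
h = 0.102 × (1 − 0.61)/(1 − 0.0774) = 0.102 × 0.4227 = 0.0431 km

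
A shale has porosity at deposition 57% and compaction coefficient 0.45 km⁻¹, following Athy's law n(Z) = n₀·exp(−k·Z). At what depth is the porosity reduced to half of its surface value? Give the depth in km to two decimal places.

n/n₀ = 1/2 ⇒ exp(−k·Z) = 1/2 ⇒ Z = ln(2) / k
Z = 0.6931 / 0.45 = 1.540 km

1.54 km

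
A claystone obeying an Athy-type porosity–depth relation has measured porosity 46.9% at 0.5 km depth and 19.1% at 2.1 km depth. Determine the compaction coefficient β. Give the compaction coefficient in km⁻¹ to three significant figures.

0.561 km⁻¹

Athy: φ(Z) = φ₀ e^(−βZ) ⇒ φ₁/φ₂ = e^{β(Z₂−Z₁)} ⇒ β = ln(φ₁/φ₂)/(Z₂−Z₁)
β = ln(0.469/0.191) / (2.1 − 0.5) = ln(2.455) / 1.6 = 0.8983 / 1.6 = 0.5615 km⁻¹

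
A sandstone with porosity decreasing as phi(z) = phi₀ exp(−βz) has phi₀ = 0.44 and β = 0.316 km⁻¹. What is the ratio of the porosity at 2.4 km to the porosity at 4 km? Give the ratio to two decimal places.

phi(z₁)/phi(z₂) = e^(−β·z₁)/e^(−β·z₂) = e^{β(z₂−z₁)}
= exp(0.316 × 1.6) = exp(0.5056) = 1.6580

1.66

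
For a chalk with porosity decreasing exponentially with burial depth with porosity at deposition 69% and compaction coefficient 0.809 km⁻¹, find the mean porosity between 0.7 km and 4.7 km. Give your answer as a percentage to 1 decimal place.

⟨φ⟩ = (1/(z₂−z₁)) ∫ φ₀ e^(−βz) dz = φ₀·(e^(−β·z₁) − e^(−β·z₂)) / (β·(z₂−z₁))
e^(−0.809×0.7) = 0.5676; e^(−0.809×4.7) = 0.0223
⟨φ⟩ = 0.69 × (0.5676 − 0.0223) / (0.809 × 4) = 0.69 × 0.1685 = 0.1163

11.6%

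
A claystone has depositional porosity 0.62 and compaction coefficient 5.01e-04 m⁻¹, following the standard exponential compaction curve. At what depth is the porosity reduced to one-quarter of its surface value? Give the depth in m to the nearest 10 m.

Working in km (1 km = 1000 m; k in km⁻¹ = k in m⁻¹ × 1000):
phi/phi₀ = 1/4 ⇒ exp(−k·Z) = 1/4 ⇒ Z = ln(4) / k
Z = 1.3863 / 0.501 = 2.767 km

2770 m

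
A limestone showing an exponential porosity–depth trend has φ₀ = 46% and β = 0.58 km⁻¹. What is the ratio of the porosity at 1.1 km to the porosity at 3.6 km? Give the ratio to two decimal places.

φ(d₁)/φ(d₂) = e^(−β·d₁)/e^(−β·d₂) = e^{β(d₂−d₁)}
= exp(0.58 × 2.5) = exp(1.45) = 4.2631

4.26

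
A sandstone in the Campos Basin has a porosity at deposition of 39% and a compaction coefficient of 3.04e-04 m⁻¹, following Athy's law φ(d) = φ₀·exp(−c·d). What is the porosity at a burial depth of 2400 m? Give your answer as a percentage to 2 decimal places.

18.80%

Working in km (1 km = 1000 m; c in km⁻¹ = c in m⁻¹ × 1000):
φ = φ₀·exp(−c·d) = 0.39 × exp(−0.304 × 2.4) = 0.39 × exp(−0.7296)
  = 0.39 × 0.4821 = 0.1880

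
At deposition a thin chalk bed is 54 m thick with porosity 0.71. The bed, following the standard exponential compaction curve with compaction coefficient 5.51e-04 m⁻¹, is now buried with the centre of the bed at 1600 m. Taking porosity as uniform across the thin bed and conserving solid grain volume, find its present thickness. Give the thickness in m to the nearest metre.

22 m

Working in km (1 km = 1000 m; k in km⁻¹ = k in m⁻¹ × 1000):
Porosity at 1.6 km: φ = 0.71·exp(−0.551×1.6) = 0.2940
Solid-volume conservation: h(1−φ) = h₀(1−φ₀) ⇒ h = h₀·(1−φ₀)/(1−φ)
h = 0.054 × (1 − 0.71)/(1 − 0.2940) = 0.054 × 0.4108 = 0.0222 km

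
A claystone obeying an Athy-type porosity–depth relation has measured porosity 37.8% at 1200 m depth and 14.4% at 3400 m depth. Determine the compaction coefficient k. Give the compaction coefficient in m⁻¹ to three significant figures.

0.000439 m⁻¹

Working in km (1 km = 1000 m; k in km⁻¹ = k in m⁻¹ × 1000):
Athy: phi(d) = phi₀ e^(−kd) ⇒ phi₁/phi₂ = e^{k(d₂−d₁)} ⇒ k = ln(phi₁/phi₂)/(d₂−d₁)
k = ln(0.378/0.144) / (3.4 − 1.2) = ln(2.625) / 2.2 = 0.9651 / 2.2 = 0.4387 km⁻¹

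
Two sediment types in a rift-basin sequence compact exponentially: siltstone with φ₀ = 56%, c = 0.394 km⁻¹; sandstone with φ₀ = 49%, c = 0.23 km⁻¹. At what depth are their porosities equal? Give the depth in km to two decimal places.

Set φ₀ₐ e^(−cₐZ) = φ₀ᵦ e^(−cᵦZ) ⇒ ln(φ₀ₐ/φ₀ᵦ) = (cₐ − cᵦ)·Z
Z = ln(0.56/0.49) / (0.394 − 0.23) = 0.1335 / 0.164 = 0.814 km

0.81 km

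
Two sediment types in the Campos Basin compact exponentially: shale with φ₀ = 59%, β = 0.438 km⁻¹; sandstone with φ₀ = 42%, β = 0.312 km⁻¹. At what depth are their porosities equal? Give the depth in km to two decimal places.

Set φ₀ₐ e^(−βₐZ) = φ₀ᵦ e^(−βᵦZ) ⇒ ln(φ₀ₐ/φ₀ᵦ) = (βₐ − βᵦ)·Z
Z = ln(0.59/0.42) / (0.438 − 0.312) = 0.3399 / 0.126 = 2.697 km

2.70 km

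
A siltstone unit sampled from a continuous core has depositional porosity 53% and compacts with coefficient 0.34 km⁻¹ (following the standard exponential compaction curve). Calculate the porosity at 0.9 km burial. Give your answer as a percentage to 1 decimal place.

39.0%

n = n₀·exp(−β·z) = 0.53 × exp(−0.34 × 0.9) = 0.53 × exp(−0.306)
  = 0.53 × 0.7364 = 0.3903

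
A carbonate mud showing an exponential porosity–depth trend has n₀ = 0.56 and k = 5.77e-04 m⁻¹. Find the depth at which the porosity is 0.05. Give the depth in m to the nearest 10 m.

4190 m

Working in km (1 km = 1000 m; k in km⁻¹ = k in m⁻¹ × 1000):
Invert Athy's law: Z = ln(n₀/n) / k
Z = ln(0.56/0.05) / 0.577 = ln(11.2) / 0.577 = 2.4159 / 0.577 = 4.187 km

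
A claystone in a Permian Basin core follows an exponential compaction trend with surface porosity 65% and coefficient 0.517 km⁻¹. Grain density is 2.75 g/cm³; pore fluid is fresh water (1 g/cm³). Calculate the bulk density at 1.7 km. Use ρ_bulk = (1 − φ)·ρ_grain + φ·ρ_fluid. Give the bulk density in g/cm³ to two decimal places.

2.28 g/cm³

Porosity at depth: phi = 0.65·exp(−0.517×1.7) = 0.65×0.4152 = 0.2699
Bulk density: ρ_b = (1−phi)ρ_g + phi·ρ_f = 0.7301×2.75 + 0.2699×1
       = 2.008 + 0.270 = 2.278 g/cm³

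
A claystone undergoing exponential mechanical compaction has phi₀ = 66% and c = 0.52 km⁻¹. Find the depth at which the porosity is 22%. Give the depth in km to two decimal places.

Invert Athy's law: d = ln(phi₀/phi) / c
d = ln(0.66/0.22) / 0.52 = ln(3) / 0.52 = 1.0986 / 0.52 = 2.113 km

2.11 km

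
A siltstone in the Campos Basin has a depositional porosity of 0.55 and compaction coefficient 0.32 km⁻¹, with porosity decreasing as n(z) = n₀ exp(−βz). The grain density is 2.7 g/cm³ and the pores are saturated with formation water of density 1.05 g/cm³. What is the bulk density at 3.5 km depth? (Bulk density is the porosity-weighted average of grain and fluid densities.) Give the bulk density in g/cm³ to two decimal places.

2.40 g/cm³

Porosity at depth: n = 0.55·exp(−0.32×3.5) = 0.55×0.3263 = 0.1795
Bulk density: ρ_b = (1−n)ρ_g + n·ρ_f = 0.8205×2.7 + 0.1795×1.05
       = 2.215 + 0.188 = 2.404 g/cm³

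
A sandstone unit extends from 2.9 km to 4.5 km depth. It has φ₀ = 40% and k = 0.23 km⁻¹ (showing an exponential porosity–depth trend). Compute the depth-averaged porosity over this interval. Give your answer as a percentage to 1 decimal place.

17.2%

⟨φ⟩ = (1/(d₂−d₁)) ∫ φ₀ e^(−kd) dd = φ₀·(e^(−k·d₁) − e^(−k·d₂)) / (k·(d₂−d₁))
e^(−0.23×2.9) = 0.5132; e^(−0.23×4.5) = 0.3552
⟨φ⟩ = 0.4 × (0.5132 − 0.3552) / (0.23 × 1.6) = 0.4 × 0.4294 = 0.1718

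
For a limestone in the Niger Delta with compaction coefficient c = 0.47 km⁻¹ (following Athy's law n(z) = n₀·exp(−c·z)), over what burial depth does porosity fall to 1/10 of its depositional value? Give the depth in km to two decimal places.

n/n₀ = 1/10 ⇒ exp(−c·z) = 1/10 ⇒ z = ln(10) / c
z = 2.3026 / 0.47 = 4.899 km

4.90 km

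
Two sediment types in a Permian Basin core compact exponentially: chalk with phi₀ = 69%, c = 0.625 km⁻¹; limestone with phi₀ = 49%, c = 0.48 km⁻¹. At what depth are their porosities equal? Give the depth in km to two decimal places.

2.36 km

Set phi₀ₐ e^(−cₐZ) = phi₀ᵦ e^(−cᵦZ) ⇒ ln(phi₀ₐ/phi₀ᵦ) = (cₐ − cᵦ)·Z
Z = ln(0.69/0.49) / (0.625 − 0.48) = 0.3423 / 0.145 = 2.361 km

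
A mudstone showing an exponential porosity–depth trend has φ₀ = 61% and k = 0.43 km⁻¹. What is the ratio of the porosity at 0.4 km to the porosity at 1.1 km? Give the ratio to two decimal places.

1.35

φ(d₁)/φ(d₂) = e^(−k·d₁)/e^(−k·d₂) = e^{k(d₂−d₁)}
= exp(0.43 × 0.7) = exp(0.301) = 1.3512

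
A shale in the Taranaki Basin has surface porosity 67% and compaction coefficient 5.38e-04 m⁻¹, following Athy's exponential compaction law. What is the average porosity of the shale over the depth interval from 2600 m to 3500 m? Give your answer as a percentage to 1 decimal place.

13.1%

Working in km (1 km = 1000 m; β in km⁻¹ = β in m⁻¹ × 1000):
⟨φ⟩ = (1/(Z₂−Z₁)) ∫ φ₀ e^(−βZ) dZ = φ₀·(e^(−β·Z₁) − e^(−β·Z₂)) / (β·(Z₂−Z₁))
e^(−0.538×2.6) = 0.2469; e^(−0.538×3.5) = 0.1521
⟨φ⟩ = 0.67 × (0.2469 − 0.1521) / (0.538 × 0.9) = 0.67 × 0.1957 = 0.1311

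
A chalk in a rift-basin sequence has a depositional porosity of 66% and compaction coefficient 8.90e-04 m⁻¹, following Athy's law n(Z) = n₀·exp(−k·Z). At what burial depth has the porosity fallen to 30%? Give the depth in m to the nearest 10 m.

Working in km (1 km = 1000 m; k in km⁻¹ = k in m⁻¹ × 1000):
Invert Athy's law: Z = ln(n₀/n) / k
Z = ln(0.66/0.3) / 0.89 = ln(2.2) / 0.89 = 0.7885 / 0.89 = 0.886 km

890 m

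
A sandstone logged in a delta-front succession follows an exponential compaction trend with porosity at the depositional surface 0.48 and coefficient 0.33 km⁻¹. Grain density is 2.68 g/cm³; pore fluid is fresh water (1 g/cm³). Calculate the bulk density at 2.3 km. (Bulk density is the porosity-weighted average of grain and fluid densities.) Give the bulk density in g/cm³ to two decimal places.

2.30 g/cm³

Porosity at depth: φ = 0.48·exp(−0.33×2.3) = 0.48×0.4681 = 0.2247
Bulk density: ρ_b = (1−φ)ρ_g + φ·ρ_f = 0.7753×2.68 + 0.2247×1
       = 2.078 + 0.225 = 2.302 g/cm³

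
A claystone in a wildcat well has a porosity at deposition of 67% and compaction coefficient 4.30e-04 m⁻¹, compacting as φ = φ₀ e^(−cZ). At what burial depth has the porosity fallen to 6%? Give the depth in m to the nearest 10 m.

Working in km (1 km = 1000 m; c in km⁻¹ = c in m⁻¹ × 1000):
Invert Athy's law: Z = ln(φ₀/φ) / c
Z = ln(0.67/0.06) / 0.43 = ln(11.17) / 0.43 = 2.4129 / 0.43 = 5.611 km

5610 m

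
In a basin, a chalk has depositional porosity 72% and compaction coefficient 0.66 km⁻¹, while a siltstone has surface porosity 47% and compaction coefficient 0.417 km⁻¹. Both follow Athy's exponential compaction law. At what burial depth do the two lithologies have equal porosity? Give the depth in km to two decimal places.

Set phi₀ₐ e^(−cₐZ) = phi₀ᵦ e^(−cᵦZ) ⇒ ln(phi₀ₐ/phi₀ᵦ) = (cₐ − cᵦ)·Z
Z = ln(0.72/0.47) / (0.66 − 0.417) = 0.4265 / 0.243 = 1.755 km

1.76 km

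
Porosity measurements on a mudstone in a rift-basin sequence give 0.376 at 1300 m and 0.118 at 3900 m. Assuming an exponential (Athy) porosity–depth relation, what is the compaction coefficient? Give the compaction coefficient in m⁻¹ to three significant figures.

Working in km (1 km = 1000 m; β in km⁻¹ = β in m⁻¹ × 1000):
Athy: phi(d) = phi₀ e^(−βd) ⇒ phi₁/phi₂ = e^{β(d₂−d₁)} ⇒ β = ln(phi₁/phi₂)/(d₂−d₁)
β = ln(0.376/0.118) / (3.9 − 1.3) = ln(3.186) / 2.6 = 1.1589 / 2.6 = 0.4457 km⁻¹

0.000446 m⁻¹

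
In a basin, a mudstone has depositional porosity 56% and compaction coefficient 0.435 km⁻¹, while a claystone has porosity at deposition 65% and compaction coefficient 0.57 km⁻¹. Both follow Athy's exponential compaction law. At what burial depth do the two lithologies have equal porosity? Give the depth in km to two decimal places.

1.10 km

Set n₀ₐ e^(−βₐd) = n₀ᵦ e^(−βᵦd) ⇒ ln(n₀ₐ/n₀ᵦ) = (βₐ − βᵦ)·d
d = ln(0.56/0.65) / (0.435 − 0.57) = -0.1490 / -0.135 = 1.104 km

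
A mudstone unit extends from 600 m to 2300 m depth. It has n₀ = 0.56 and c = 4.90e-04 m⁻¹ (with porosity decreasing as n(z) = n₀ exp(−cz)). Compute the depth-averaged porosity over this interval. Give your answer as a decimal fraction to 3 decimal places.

Working in km (1 km = 1000 m; c in km⁻¹ = c in m⁻¹ × 1000):
⟨n⟩ = (1/(z₂−z₁)) ∫ n₀ e^(−cz) dz = n₀·(e^(−c·z₁) − e^(−c·z₂)) / (c·(z₂−z₁))
e^(−0.49×0.6) = 0.7453; e^(−0.49×2.3) = 0.3240
⟨n⟩ = 0.56 × (0.7453 − 0.3240) / (0.49 × 1.7) = 0.56 × 0.5057 = 0.2832

0.283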